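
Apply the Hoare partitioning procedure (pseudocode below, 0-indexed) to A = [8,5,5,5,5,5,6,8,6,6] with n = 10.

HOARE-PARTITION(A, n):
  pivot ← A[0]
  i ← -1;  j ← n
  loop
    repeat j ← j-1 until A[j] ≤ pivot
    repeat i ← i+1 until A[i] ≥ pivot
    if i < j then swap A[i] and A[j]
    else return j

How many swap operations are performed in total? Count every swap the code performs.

pivot = A[0] = 8; i = -1, j = 10
j→9 (A[9]=6≤8), i→0 (A[0]=8≥8); i<j, swap → [6,5,5,5,5,5,6,8,6,8]
j→8 (A[8]=6≤8), i→7 (A[7]=8≥8); i<j, swap → [6,5,5,5,5,5,6,6,8,8]
j→7, i→8; i≥j, return j=7. A = [6,5,5,5,5,5,6,6,8,8]

2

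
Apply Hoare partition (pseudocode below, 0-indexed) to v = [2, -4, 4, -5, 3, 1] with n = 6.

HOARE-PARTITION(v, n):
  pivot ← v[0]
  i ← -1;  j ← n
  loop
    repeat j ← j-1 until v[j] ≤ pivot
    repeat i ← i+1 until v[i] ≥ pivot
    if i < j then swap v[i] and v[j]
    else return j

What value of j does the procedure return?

2

pivot = v[0] = 2; i = -1, j = 6
j→5 (v[5]=1≤2), i→0 (v[0]=2≥2); i<j, swap → [1, -4, 4, -5, 3, 2]
j→3 (v[3]=-5≤2), i→2 (v[2]=4≥2); i<j, swap → [1, -4, -5, 4, 3, 2]
j→2, i→3; i≥j, return j=2. v = [1, -4, -5, 4, 3, 2]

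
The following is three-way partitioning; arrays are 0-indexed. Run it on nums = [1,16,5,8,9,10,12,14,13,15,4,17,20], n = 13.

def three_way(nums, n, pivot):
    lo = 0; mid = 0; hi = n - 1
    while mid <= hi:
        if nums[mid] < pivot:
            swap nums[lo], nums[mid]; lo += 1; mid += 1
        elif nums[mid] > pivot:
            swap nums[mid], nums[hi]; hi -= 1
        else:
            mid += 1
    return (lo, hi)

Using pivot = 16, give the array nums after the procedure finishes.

[1,5,8,9,10,12,14,13,15,4,16,20,17]

pivot = 16; lo=0, mid=0, hi=12
nums[mid]=1<16: swap nums[0],nums[0]; lo=1,mid=1 → [1,16,5,8,9,10,12,14,13,15,4,17,20]
nums[mid]=16=16: mid=2
nums[mid]=5<16: swap nums[1],nums[2]; lo=2,mid=3 → [1,5,16,8,9,10,12,14,13,15,4,17,20]
nums[mid]=8<16: swap nums[2],nums[3]; lo=3,mid=4 → [1,5,8,16,9,10,12,14,13,15,4,17,20]
nums[mid]=9<16: swap nums[3],nums[4]; lo=4,mid=5 → [1,5,8,9,16,10,12,14,13,15,4,17,20]
nums[mid]=10<16: swap nums[4],nums[5]; lo=5,mid=6 → [1,5,8,9,10,16,12,14,13,15,4,17,20]
nums[mid]=12<16: swap nums[5],nums[6]; lo=6,mid=7 → [1,5,8,9,10,12,16,14,13,15,4,17,20]
nums[mid]=14<16: swap nums[6],nums[7]; lo=7,mid=8 → [1,5,8,9,10,12,14,16,13,15,4,17,20]
nums[mid]=13<16: swap nums[7],nums[8]; lo=8,mid=9 → [1,5,8,9,10,12,14,13,16,15,4,17,20]
nums[mid]=15<16: swap nums[8],nums[9]; lo=9,mid=10 → [1,5,8,9,10,12,14,13,15,16,4,17,20]
nums[mid]=4<16: swap nums[9],nums[10]; lo=10,mid=11 → [1,5,8,9,10,12,14,13,15,4,16,17,20]
nums[mid]=17>16: swap nums[11],nums[12]; hi=11 → [1,5,8,9,10,12,14,13,15,4,16,20,17]
nums[mid]=20>16: swap nums[11],nums[11]; hi=10 → [1,5,8,9,10,12,14,13,15,4,16,20,17]
end: lo=10, hi=10; nums = [1,5,8,9,10,12,14,13,15,4,16,20,17]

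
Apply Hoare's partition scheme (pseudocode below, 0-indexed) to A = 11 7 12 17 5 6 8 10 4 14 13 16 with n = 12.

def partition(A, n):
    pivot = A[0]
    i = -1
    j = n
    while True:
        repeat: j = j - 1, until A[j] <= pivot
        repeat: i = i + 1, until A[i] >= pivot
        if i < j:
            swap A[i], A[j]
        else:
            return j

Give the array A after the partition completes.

4 7 10 8 5 6 17 12 11 14 13 16

pivot=11
j stops at 8 (4), i stops at 0 (11); swap ⇒ 4 7 12 17 5 6 8 10 11 14 13 16
j stops at 7 (10), i stops at 2 (12); swap ⇒ 4 7 10 17 5 6 8 12 11 14 13 16
j stops at 6 (8), i stops at 3 (17); swap ⇒ 4 7 10 8 5 6 17 12 11 14 13 16
j stops at 5, i stops at 6; i≥j ⇒ return 5. A=4 7 10 8 5 6 17 12 11 14 13 16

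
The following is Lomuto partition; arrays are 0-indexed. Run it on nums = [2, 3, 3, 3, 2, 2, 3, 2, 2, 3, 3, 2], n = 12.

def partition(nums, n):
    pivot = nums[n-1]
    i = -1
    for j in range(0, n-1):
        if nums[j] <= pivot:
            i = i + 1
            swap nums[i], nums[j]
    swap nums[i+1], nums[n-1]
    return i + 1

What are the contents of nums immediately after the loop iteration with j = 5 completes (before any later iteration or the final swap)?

[2, 2, 2, 3, 3, 3, 3, 2, 2, 3, 3, 2]

pivot = nums[11] = 2; i = -1
j=0: nums[0]=2 ≤ 2 → i=0, swap nums[0],nums[0] (no change) → [2, 3, 3, 3, 2, 2, 3, 2, 2, 3, 3, 2]
j=1: nums[1]=3 > 2 → no swap
j=2: nums[2]=3 > 2 → no swap
j=3: nums[3]=3 > 2 → no swap
j=4: nums[4]=2 ≤ 2 → i=1, swap nums[1],nums[4] → [2, 2, 3, 3, 3, 2, 3, 2, 2, 3, 3, 2]
j=5: nums[5]=2 ≤ 2 → i=2, swap nums[2],nums[5] → [2, 2, 2, 3, 3, 3, 3, 2, 2, 3, 3, 2]
(after j=5) nums = [2, 2, 2, 3, 3, 3, 3, 2, 2, 3, 3, 2]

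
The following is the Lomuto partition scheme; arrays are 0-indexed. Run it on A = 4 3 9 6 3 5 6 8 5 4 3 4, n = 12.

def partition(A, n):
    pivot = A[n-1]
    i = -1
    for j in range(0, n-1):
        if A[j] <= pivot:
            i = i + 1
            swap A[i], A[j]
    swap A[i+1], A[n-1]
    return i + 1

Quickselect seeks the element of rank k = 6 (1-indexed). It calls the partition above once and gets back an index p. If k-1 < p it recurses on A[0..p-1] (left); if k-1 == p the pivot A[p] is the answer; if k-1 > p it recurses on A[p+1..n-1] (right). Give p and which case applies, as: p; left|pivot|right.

5; pivot

pivot = A[11] = 4; i = -1
j=0: A[0]=4 ≤ 4 → i=0, swap A[0],A[0] (no change) → 4 3 9 6 3 5 6 8 5 4 3 4
j=1: A[1]=3 ≤ 4 → i=1, swap A[1],A[1] (no change) → 4 3 9 6 3 5 6 8 5 4 3 4
j=2: A[2]=9 > 4 → no swap
j=3: A[3]=6 > 4 → no swap
j=4: A[4]=3 ≤ 4 → i=2, swap A[2],A[4] → 4 3 3 6 9 5 6 8 5 4 3 4
j=5: A[5]=5 > 4 → no swap
j=6: A[6]=6 > 4 → no swap
j=7: A[7]=8 > 4 → no swap
j=8: A[8]=5 > 4 → no swap
j=9: A[9]=4 ≤ 4 → i=3, swap A[3],A[9] → 4 3 3 4 9 5 6 8 5 6 3 4
j=10: A[10]=3 ≤ 4 → i=4, swap A[4],A[10] → 4 3 3 4 3 5 6 8 5 6 9 4
final swap A[5],A[11] → 4 3 3 4 3 4 6 8 5 6 9 5; return 5
p = 5; k-1 = 5 == 5 ⇒ pivot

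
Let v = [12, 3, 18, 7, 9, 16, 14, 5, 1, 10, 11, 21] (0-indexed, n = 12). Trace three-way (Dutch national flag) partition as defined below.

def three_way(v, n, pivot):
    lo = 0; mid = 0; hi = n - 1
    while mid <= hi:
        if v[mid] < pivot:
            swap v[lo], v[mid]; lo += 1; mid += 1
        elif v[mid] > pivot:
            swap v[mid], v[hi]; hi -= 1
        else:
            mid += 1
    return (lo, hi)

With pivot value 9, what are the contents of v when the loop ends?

lo=0 mid=0 hi=11
12>9: swap(0,11), hi=10 ⇒ [21, 3, 18, 7, 9, 16, 14, 5, 1, 10, 11, 12]
21>9: swap(0,10), hi=9 ⇒ [11, 3, 18, 7, 9, 16, 14, 5, 1, 10, 21, 12]
11>9: swap(0,9), hi=8 ⇒ [10, 3, 18, 7, 9, 16, 14, 5, 1, 11, 21, 12]
10>9: swap(0,8), hi=7 ⇒ [1, 3, 18, 7, 9, 16, 14, 5, 10, 11, 21, 12]
1<9: swap(0,0), lo=1 mid=1 ⇒ [1, 3, 18, 7, 9, 16, 14, 5, 10, 11, 21, 12]
3<9: swap(1,1), lo=2 mid=2 ⇒ [1, 3, 18, 7, 9, 16, 14, 5, 10, 11, 21, 12]
18>9: swap(2,7), hi=6 ⇒ [1, 3, 5, 7, 9, 16, 14, 18, 10, 11, 21, 12]
5<9: swap(2,2), lo=3 mid=3 ⇒ [1, 3, 5, 7, 9, 16, 14, 18, 10, 11, 21, 12]
7<9: swap(3,3), lo=4 mid=4 ⇒ [1, 3, 5, 7, 9, 16, 14, 18, 10, 11, 21, 12]
9=9: mid=5
16>9: swap(5,6), hi=5 ⇒ [1, 3, 5, 7, 9, 14, 16, 18, 10, 11, 21, 12]
14>9: swap(5,5), hi=4 ⇒ [1, 3, 5, 7, 9, 14, 16, 18, 10, 11, 21, 12]
done. lo=4 hi=4; v=[1, 3, 5, 7, 9, 14, 16, 18, 10, 11, 21, 12]

[1, 3, 5, 7, 9, 14, 16, 18, 10, 11, 21, 12]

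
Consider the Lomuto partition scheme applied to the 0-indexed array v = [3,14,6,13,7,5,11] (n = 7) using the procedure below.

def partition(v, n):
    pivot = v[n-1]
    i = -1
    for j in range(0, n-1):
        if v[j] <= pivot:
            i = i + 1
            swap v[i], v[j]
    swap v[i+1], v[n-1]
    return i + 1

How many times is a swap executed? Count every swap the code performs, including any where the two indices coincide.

5

pivot=11, i=-1
j=0: 3≤11, i=0, swap(0,0) ⇒ [3,14,6,13,7,5,11]
j=1: 14>11, skip
j=2: 6≤11, i=1, swap(1,2) ⇒ [3,6,14,13,7,5,11]
j=3: 13>11, skip
j=4: 7≤11, i=2, swap(2,4) ⇒ [3,6,7,13,14,5,11]
j=5: 5≤11, i=3, swap(3,5) ⇒ [3,6,7,5,14,13,11]
swap(4,6) ⇒ [3,6,7,5,11,13,14]; return 4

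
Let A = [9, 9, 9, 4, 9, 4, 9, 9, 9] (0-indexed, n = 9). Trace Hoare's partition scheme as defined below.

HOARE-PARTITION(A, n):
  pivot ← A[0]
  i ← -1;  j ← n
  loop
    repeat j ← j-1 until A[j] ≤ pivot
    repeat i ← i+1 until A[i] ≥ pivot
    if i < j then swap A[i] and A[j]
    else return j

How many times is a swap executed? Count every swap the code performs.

4

pivot=9
j stops at 8 (9), i stops at 0 (9); swap ⇒ [9, 9, 9, 4, 9, 4, 9, 9, 9]
j stops at 7 (9), i stops at 1 (9); swap ⇒ [9, 9, 9, 4, 9, 4, 9, 9, 9]
j stops at 6 (9), i stops at 2 (9); swap ⇒ [9, 9, 9, 4, 9, 4, 9, 9, 9]
j stops at 5 (4), i stops at 4 (9); swap ⇒ [9, 9, 9, 4, 4, 9, 9, 9, 9]
j stops at 4, i stops at 5; i≥j ⇒ return 4. A=[9, 9, 9, 4, 4, 9, 9, 9, 9]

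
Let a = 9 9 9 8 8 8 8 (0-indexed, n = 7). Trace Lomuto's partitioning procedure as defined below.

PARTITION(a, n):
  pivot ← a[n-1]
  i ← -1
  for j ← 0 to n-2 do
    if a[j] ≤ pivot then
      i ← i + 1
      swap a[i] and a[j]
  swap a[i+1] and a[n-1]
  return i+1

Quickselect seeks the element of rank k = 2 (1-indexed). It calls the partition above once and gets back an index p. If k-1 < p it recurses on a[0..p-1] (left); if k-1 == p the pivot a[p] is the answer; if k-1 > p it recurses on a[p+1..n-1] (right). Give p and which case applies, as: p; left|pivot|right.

pivot=8, i=-1
j=0: 9>8, skip
j=1: 9>8, skip
j=2: 9>8, skip
j=3: 8≤8, i=0, swap(0,3) ⇒ 8 9 9 9 8 8 8
j=4: 8≤8, i=1, swap(1,4) ⇒ 8 8 9 9 9 8 8
j=5: 8≤8, i=2, swap(2,5) ⇒ 8 8 8 9 9 9 8
swap(3,6) ⇒ 8 8 8 8 9 9 9; return 3
p = 3; k-1 = 1 < 3 ⇒ left

3; left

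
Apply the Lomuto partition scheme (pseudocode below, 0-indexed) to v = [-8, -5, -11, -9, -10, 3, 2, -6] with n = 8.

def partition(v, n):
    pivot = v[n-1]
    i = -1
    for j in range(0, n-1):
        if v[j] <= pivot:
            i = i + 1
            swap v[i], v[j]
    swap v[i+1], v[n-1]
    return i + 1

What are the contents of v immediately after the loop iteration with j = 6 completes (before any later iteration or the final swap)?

pivot=-6, i=-1
j=0: -8≤-6, i=0, swap(0,0) ⇒ [-8, -5, -11, -9, -10, 3, 2, -6]
j=1: -5>-6, skip
j=2: -11≤-6, i=1, swap(1,2) ⇒ [-8, -11, -5, -9, -10, 3, 2, -6]
j=3: -9≤-6, i=2, swap(2,3) ⇒ [-8, -11, -9, -5, -10, 3, 2, -6]
j=4: -10≤-6, i=3, swap(3,4) ⇒ [-8, -11, -9, -10, -5, 3, 2, -6]
j=5: 3>-6, skip
j=6: 2>-6, skip
(after j=6) v = [-8, -11, -9, -10, -5, 3, 2, -6]

[-8, -11, -9, -10, -5, 3, 2, -6]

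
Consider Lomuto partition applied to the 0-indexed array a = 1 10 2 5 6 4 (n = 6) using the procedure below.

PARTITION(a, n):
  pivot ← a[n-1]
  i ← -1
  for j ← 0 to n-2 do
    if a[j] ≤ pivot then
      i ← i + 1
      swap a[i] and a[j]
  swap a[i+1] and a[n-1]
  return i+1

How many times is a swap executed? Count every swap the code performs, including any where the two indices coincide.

pivot = a[5] = 4; i = -1
j=0: a[0]=1 ≤ 4 → i=0, swap a[0],a[0] (no change) → 1 10 2 5 6 4
j=1: a[1]=10 > 4 → no swap
j=2: a[2]=2 ≤ 4 → i=1, swap a[1],a[2] → 1 2 10 5 6 4
j=3: a[3]=5 > 4 → no swap
j=4: a[4]=6 > 4 → no swap
final swap a[2],a[5] → 1 2 4 5 6 10; return 2

3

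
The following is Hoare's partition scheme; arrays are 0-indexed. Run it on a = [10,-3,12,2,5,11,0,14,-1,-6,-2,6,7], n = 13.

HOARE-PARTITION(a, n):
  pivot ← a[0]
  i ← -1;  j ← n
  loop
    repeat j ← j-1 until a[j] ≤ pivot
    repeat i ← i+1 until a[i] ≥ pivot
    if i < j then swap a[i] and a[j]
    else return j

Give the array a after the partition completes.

pivot = a[0] = 10; i = -1, j = 13
j→12 (a[12]=7≤10), i→0 (a[0]=10≥10); i<j, swap → [7,-3,12,2,5,11,0,14,-1,-6,-2,6,10]
j→11 (a[11]=6≤10), i→2 (a[2]=12≥10); i<j, swap → [7,-3,6,2,5,11,0,14,-1,-6,-2,12,10]
j→10 (a[10]=-2≤10), i→5 (a[5]=11≥10); i<j, swap → [7,-3,6,2,5,-2,0,14,-1,-6,11,12,10]
j→9 (a[9]=-6≤10), i→7 (a[7]=14≥10); i<j, swap → [7,-3,6,2,5,-2,0,-6,-1,14,11,12,10]
j→8, i→9; i≥j, return j=8. a = [7,-3,6,2,5,-2,0,-6,-1,14,11,12,10]

[7,-3,6,2,5,-2,0,-6,-1,14,11,12,10]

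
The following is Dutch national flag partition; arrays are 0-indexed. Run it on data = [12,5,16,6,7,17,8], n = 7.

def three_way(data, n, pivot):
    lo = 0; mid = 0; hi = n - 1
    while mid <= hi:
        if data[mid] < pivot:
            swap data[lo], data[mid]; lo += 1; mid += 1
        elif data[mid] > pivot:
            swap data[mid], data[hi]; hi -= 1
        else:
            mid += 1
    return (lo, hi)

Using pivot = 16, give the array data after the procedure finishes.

lo=0 mid=0 hi=6
12<16: swap(0,0), lo=1 mid=1 ⇒ [12,5,16,6,7,17,8]
5<16: swap(1,1), lo=2 mid=2 ⇒ [12,5,16,6,7,17,8]
16=16: mid=3
6<16: swap(2,3), lo=3 mid=4 ⇒ [12,5,6,16,7,17,8]
7<16: swap(3,4), lo=4 mid=5 ⇒ [12,5,6,7,16,17,8]
17>16: swap(5,6), hi=5 ⇒ [12,5,6,7,16,8,17]
8<16: swap(4,5), lo=5 mid=6 ⇒ [12,5,6,7,8,16,17]
done. lo=5 hi=5; data=[12,5,6,7,8,16,17]

[12,5,6,7,8,16,17]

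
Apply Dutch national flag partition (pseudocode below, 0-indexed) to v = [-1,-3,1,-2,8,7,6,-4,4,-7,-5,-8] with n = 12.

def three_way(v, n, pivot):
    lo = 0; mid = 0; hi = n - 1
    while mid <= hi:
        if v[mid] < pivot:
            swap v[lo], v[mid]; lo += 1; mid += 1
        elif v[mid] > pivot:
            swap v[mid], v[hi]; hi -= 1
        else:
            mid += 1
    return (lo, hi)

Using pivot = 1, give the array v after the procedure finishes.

pivot = 1; lo=0, mid=0, hi=11
v[mid]=-1<1: swap v[0],v[0]; lo=1,mid=1 → [-1,-3,1,-2,8,7,6,-4,4,-7,-5,-8]
v[mid]=-3<1: swap v[1],v[1]; lo=2,mid=2 → [-1,-3,1,-2,8,7,6,-4,4,-7,-5,-8]
v[mid]=1=1: mid=3
v[mid]=-2<1: swap v[2],v[3]; lo=3,mid=4 → [-1,-3,-2,1,8,7,6,-4,4,-7,-5,-8]
v[mid]=8>1: swap v[4],v[11]; hi=10 → [-1,-3,-2,1,-8,7,6,-4,4,-7,-5,8]
v[mid]=-8<1: swap v[3],v[4]; lo=4,mid=5 → [-1,-3,-2,-8,1,7,6,-4,4,-7,-5,8]
v[mid]=7>1: swap v[5],v[10]; hi=9 → [-1,-3,-2,-8,1,-5,6,-4,4,-7,7,8]
v[mid]=-5<1: swap v[4],v[5]; lo=5,mid=6 → [-1,-3,-2,-8,-5,1,6,-4,4,-7,7,8]
v[mid]=6>1: swap v[6],v[9]; hi=8 → [-1,-3,-2,-8,-5,1,-7,-4,4,6,7,8]
v[mid]=-7<1: swap v[5],v[6]; lo=6,mid=7 → [-1,-3,-2,-8,-5,-7,1,-4,4,6,7,8]
v[mid]=-4<1: swap v[6],v[7]; lo=7,mid=8 → [-1,-3,-2,-8,-5,-7,-4,1,4,6,7,8]
v[mid]=4>1: swap v[8],v[8]; hi=7 → [-1,-3,-2,-8,-5,-7,-4,1,4,6,7,8]
end: lo=7, hi=7; v = [-1,-3,-2,-8,-5,-7,-4,1,4,6,7,8]

[-1,-3,-2,-8,-5,-7,-4,1,4,6,7,8]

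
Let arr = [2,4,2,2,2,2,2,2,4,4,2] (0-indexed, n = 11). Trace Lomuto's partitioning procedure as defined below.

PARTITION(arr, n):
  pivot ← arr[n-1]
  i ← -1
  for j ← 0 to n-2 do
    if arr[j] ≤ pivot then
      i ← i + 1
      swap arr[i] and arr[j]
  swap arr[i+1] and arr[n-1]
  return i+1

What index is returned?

pivot = arr[10] = 2; i = -1
j=0: arr[0]=2 ≤ 2 → i=0, swap arr[0],arr[0] (no change) → [2,4,2,2,2,2,2,2,4,4,2]
j=1: arr[1]=4 > 2 → no swap
j=2: arr[2]=2 ≤ 2 → i=1, swap arr[1],arr[2] → [2,2,4,2,2,2,2,2,4,4,2]
j=3: arr[3]=2 ≤ 2 → i=2, swap arr[2],arr[3] → [2,2,2,4,2,2,2,2,4,4,2]
j=4: arr[4]=2 ≤ 2 → i=3, swap arr[3],arr[4] → [2,2,2,2,4,2,2,2,4,4,2]
j=5: arr[5]=2 ≤ 2 → i=4, swap arr[4],arr[5] → [2,2,2,2,2,4,2,2,4,4,2]
j=6: arr[6]=2 ≤ 2 → i=5, swap arr[5],arr[6] → [2,2,2,2,2,2,4,2,4,4,2]
j=7: arr[7]=2 ≤ 2 → i=6, swap arr[6],arr[7] → [2,2,2,2,2,2,2,4,4,4,2]
j=8: arr[8]=4 > 2 → no swap
j=9: arr[9]=4 > 2 → no swap
final swap arr[7],arr[10] → [2,2,2,2,2,2,2,2,4,4,4]; return 7

7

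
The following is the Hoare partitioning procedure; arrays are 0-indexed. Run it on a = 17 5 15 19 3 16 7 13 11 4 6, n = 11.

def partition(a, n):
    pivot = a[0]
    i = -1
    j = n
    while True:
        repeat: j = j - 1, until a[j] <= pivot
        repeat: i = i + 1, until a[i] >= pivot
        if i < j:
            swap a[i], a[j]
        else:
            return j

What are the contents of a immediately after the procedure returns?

pivot = a[0] = 17; i = -1, j = 11
j→10 (a[10]=6≤17), i→0 (a[0]=17≥17); i<j, swap → 6 5 15 19 3 16 7 13 11 4 17
j→9 (a[9]=4≤17), i→3 (a[3]=19≥17); i<j, swap → 6 5 15 4 3 16 7 13 11 19 17
j→8, i→9; i≥j, return j=8. a = 6 5 15 4 3 16 7 13 11 19 17

6 5 15 4 3 16 7 13 11 19 17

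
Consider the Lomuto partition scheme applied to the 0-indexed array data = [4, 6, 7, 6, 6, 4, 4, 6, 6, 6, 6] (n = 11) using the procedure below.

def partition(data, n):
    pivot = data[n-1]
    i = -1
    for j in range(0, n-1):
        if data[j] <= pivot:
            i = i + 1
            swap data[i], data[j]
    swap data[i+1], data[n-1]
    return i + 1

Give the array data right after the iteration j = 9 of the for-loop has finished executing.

[4, 6, 6, 6, 4, 4, 6, 6, 6, 7, 6]

pivot = data[10] = 6; i = -1
j=0: data[0]=4 ≤ 6 → i=0, swap data[0],data[0] (no change) → [4, 6, 7, 6, 6, 4, 4, 6, 6, 6, 6]
j=1: data[1]=6 ≤ 6 → i=1, swap data[1],data[1] (no change) → [4, 6, 7, 6, 6, 4, 4, 6, 6, 6, 6]
j=2: data[2]=7 > 6 → no swap
j=3: data[3]=6 ≤ 6 → i=2, swap data[2],data[3] → [4, 6, 6, 7, 6, 4, 4, 6, 6, 6, 6]
j=4: data[4]=6 ≤ 6 → i=3, swap data[3],data[4] → [4, 6, 6, 6, 7, 4, 4, 6, 6, 6, 6]
j=5: data[5]=4 ≤ 6 → i=4, swap data[4],data[5] → [4, 6, 6, 6, 4, 7, 4, 6, 6, 6, 6]
j=6: data[6]=4 ≤ 6 → i=5, swap data[5],data[6] → [4, 6, 6, 6, 4, 4, 7, 6, 6, 6, 6]
j=7: data[7]=6 ≤ 6 → i=6, swap data[6],data[7] → [4, 6, 6, 6, 4, 4, 6, 7, 6, 6, 6]
j=8: data[8]=6 ≤ 6 → i=7, swap data[7],data[8] → [4, 6, 6, 6, 4, 4, 6, 6, 7, 6, 6]
j=9: data[9]=6 ≤ 6 → i=8, swap data[8],data[9] → [4, 6, 6, 6, 4, 4, 6, 6, 6, 7, 6]
(after j=9) data = [4, 6, 6, 6, 4, 4, 6, 6, 6, 7, 6]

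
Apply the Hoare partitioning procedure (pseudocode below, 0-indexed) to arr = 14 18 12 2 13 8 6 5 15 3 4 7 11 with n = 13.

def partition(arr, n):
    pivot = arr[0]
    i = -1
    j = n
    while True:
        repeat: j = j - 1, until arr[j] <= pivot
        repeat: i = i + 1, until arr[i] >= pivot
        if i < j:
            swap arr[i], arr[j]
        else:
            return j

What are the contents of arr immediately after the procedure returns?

11 7 12 2 13 8 6 5 4 3 15 18 14

pivot=14
j stops at 12 (11), i stops at 0 (14); swap ⇒ 11 18 12 2 13 8 6 5 15 3 4 7 14
j stops at 11 (7), i stops at 1 (18); swap ⇒ 11 7 12 2 13 8 6 5 15 3 4 18 14
j stops at 10 (4), i stops at 8 (15); swap ⇒ 11 7 12 2 13 8 6 5 4 3 15 18 14
j stops at 9, i stops at 10; i≥j ⇒ return 9. arr=11 7 12 2 13 8 6 5 4 3 15 18 14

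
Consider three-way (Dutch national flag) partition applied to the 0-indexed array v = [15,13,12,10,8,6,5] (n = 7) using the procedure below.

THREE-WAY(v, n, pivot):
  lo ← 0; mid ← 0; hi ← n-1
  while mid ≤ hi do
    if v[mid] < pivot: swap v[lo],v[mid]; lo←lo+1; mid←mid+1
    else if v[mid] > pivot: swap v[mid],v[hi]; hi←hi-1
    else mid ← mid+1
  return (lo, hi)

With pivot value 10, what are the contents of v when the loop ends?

[5,6,8,10,12,13,15]

pivot = 10; lo=0, mid=0, hi=6
v[mid]=15>10: swap v[0],v[6]; hi=5 → [5,13,12,10,8,6,15]
v[mid]=5<10: swap v[0],v[0]; lo=1,mid=1 → [5,13,12,10,8,6,15]
v[mid]=13>10: swap v[1],v[5]; hi=4 → [5,6,12,10,8,13,15]
v[mid]=6<10: swap v[1],v[1]; lo=2,mid=2 → [5,6,12,10,8,13,15]
v[mid]=12>10: swap v[2],v[4]; hi=3 → [5,6,8,10,12,13,15]
v[mid]=8<10: swap v[2],v[2]; lo=3,mid=3 → [5,6,8,10,12,13,15]
v[mid]=10=10: mid=4
end: lo=3, hi=3; v = [5,6,8,10,12,13,15]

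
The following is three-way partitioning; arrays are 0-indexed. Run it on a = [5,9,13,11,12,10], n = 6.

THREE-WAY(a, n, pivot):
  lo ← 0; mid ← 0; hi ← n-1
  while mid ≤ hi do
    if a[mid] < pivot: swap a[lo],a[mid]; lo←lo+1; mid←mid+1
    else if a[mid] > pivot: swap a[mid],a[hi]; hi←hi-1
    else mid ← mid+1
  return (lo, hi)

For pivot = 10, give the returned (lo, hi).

(2, 2)

lo=0 mid=0 hi=5
5<10: swap(0,0), lo=1 mid=1 ⇒ [5,9,13,11,12,10]
9<10: swap(1,1), lo=2 mid=2 ⇒ [5,9,13,11,12,10]
13>10: swap(2,5), hi=4 ⇒ [5,9,10,11,12,13]
10=10: mid=3
11>10: swap(3,4), hi=3 ⇒ [5,9,10,12,11,13]
12>10: swap(3,3), hi=2 ⇒ [5,9,10,12,11,13]
done. lo=2 hi=2; a=[5,9,10,12,11,13]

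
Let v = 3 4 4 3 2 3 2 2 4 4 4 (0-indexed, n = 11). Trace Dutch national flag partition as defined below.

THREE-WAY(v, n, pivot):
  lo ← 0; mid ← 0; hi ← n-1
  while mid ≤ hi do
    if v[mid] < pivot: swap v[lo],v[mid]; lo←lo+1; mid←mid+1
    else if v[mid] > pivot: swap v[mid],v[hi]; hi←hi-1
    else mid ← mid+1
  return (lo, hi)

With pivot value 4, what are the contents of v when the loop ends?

3 3 2 3 2 2 4 4 4 4 4

lo=0 mid=0 hi=10
3<4: swap(0,0), lo=1 mid=1 ⇒ 3 4 4 3 2 3 2 2 4 4 4
4=4: mid=2
4=4: mid=3
3<4: swap(1,3), lo=2 mid=4 ⇒ 3 3 4 4 2 3 2 2 4 4 4
2<4: swap(2,4), lo=3 mid=5 ⇒ 3 3 2 4 4 3 2 2 4 4 4
3<4: swap(3,5), lo=4 mid=6 ⇒ 3 3 2 3 4 4 2 2 4 4 4
2<4: swap(4,6), lo=5 mid=7 ⇒ 3 3 2 3 2 4 4 2 4 4 4
2<4: swap(5,7), lo=6 mid=8 ⇒ 3 3 2 3 2 2 4 4 4 4 4
4=4: mid=9
4=4: mid=10
4=4: mid=11
done. lo=6 hi=10; v=3 3 2 3 2 2 4 4 4 4 4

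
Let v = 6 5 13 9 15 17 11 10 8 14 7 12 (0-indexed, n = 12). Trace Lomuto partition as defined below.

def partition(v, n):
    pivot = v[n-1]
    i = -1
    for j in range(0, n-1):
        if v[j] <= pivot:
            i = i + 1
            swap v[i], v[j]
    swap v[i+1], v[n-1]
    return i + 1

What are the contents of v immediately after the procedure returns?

6 5 9 11 10 8 7 12 17 14 13 15

pivot = v[11] = 12; i = -1
j=0: v[0]=6 ≤ 12 → i=0, swap v[0],v[0] (no change) → 6 5 13 9 15 17 11 10 8 14 7 12
j=1: v[1]=5 ≤ 12 → i=1, swap v[1],v[1] (no change) → 6 5 13 9 15 17 11 10 8 14 7 12
j=2: v[2]=13 > 12 → no swap
j=3: v[3]=9 ≤ 12 → i=2, swap v[2],v[3] → 6 5 9 13 15 17 11 10 8 14 7 12
j=4: v[4]=15 > 12 → no swap
j=5: v[5]=17 > 12 → no swap
j=6: v[6]=11 ≤ 12 → i=3, swap v[3],v[6] → 6 5 9 11 15 17 13 10 8 14 7 12
j=7: v[7]=10 ≤ 12 → i=4, swap v[4],v[7] → 6 5 9 11 10 17 13 15 8 14 7 12
j=8: v[8]=8 ≤ 12 → i=5, swap v[5],v[8] → 6 5 9 11 10 8 13 15 17 14 7 12
j=9: v[9]=14 > 12 → no swap
j=10: v[10]=7 ≤ 12 → i=6, swap v[6],v[10] → 6 5 9 11 10 8 7 15 17 14 13 12
final swap v[7],v[11] → 6 5 9 11 10 8 7 12 17 14 13 15; return 7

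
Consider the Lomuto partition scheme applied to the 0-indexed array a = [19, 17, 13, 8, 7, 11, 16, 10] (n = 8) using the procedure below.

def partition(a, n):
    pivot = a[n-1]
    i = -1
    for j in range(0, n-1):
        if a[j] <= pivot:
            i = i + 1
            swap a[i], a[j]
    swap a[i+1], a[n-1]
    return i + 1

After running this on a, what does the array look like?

pivot=10, i=-1
j=0: 19>10, skip
j=1: 17>10, skip
j=2: 13>10, skip
j=3: 8≤10, i=0, swap(0,3) ⇒ [8, 17, 13, 19, 7, 11, 16, 10]
j=4: 7≤10, i=1, swap(1,4) ⇒ [8, 7, 13, 19, 17, 11, 16, 10]
j=5: 11>10, skip
j=6: 16>10, skip
swap(2,7) ⇒ [8, 7, 10, 19, 17, 11, 16, 13]; return 2

[8, 7, 10, 19, 17, 11, 16, 13]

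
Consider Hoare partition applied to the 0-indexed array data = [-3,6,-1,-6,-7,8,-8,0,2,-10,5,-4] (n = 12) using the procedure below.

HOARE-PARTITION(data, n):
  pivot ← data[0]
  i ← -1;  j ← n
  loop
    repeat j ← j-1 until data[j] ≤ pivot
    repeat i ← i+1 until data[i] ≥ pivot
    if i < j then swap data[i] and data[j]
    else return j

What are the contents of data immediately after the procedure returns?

pivot=-3
j stops at 11 (-4), i stops at 0 (-3); swap ⇒ [-4,6,-1,-6,-7,8,-8,0,2,-10,5,-3]
j stops at 9 (-10), i stops at 1 (6); swap ⇒ [-4,-10,-1,-6,-7,8,-8,0,2,6,5,-3]
j stops at 6 (-8), i stops at 2 (-1); swap ⇒ [-4,-10,-8,-6,-7,8,-1,0,2,6,5,-3]
j stops at 4, i stops at 5; i≥j ⇒ return 4. data=[-4,-10,-8,-6,-7,8,-1,0,2,6,5,-3]

[-4,-10,-8,-6,-7,8,-1,0,2,6,5,-3]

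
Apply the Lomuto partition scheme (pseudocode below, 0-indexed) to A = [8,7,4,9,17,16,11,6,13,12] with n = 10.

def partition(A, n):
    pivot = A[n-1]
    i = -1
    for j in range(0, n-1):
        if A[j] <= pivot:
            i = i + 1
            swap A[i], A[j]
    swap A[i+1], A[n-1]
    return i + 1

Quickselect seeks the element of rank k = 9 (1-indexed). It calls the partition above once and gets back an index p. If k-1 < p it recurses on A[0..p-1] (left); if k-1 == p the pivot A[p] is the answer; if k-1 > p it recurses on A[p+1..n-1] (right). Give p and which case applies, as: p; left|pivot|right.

6; right

pivot = A[9] = 12; i = -1
j=0: A[0]=8 ≤ 12 → i=0, swap A[0],A[0] (no change) → [8,7,4,9,17,16,11,6,13,12]
j=1: A[1]=7 ≤ 12 → i=1, swap A[1],A[1] (no change) → [8,7,4,9,17,16,11,6,13,12]
j=2: A[2]=4 ≤ 12 → i=2, swap A[2],A[2] (no change) → [8,7,4,9,17,16,11,6,13,12]
j=3: A[3]=9 ≤ 12 → i=3, swap A[3],A[3] (no change) → [8,7,4,9,17,16,11,6,13,12]
j=4: A[4]=17 > 12 → no swap
j=5: A[5]=16 > 12 → no swap
j=6: A[6]=11 ≤ 12 → i=4, swap A[4],A[6] → [8,7,4,9,11,16,17,6,13,12]
j=7: A[7]=6 ≤ 12 → i=5, swap A[5],A[7] → [8,7,4,9,11,6,17,16,13,12]
j=8: A[8]=13 > 12 → no swap
final swap A[6],A[9] → [8,7,4,9,11,6,12,16,13,17]; return 6
p = 6; k-1 = 8 > 6 ⇒ right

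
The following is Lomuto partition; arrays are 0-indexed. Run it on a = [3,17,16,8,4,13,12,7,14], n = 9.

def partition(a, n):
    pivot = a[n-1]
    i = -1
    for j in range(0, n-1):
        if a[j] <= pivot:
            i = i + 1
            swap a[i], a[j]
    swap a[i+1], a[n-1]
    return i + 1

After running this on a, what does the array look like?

pivot = a[8] = 14; i = -1
j=0: a[0]=3 ≤ 14 → i=0, swap a[0],a[0] (no change) → [3,17,16,8,4,13,12,7,14]
j=1: a[1]=17 > 14 → no swap
j=2: a[2]=16 > 14 → no swap
j=3: a[3]=8 ≤ 14 → i=1, swap a[1],a[3] → [3,8,16,17,4,13,12,7,14]
j=4: a[4]=4 ≤ 14 → i=2, swap a[2],a[4] → [3,8,4,17,16,13,12,7,14]
j=5: a[5]=13 ≤ 14 → i=3, swap a[3],a[5] → [3,8,4,13,16,17,12,7,14]
j=6: a[6]=12 ≤ 14 → i=4, swap a[4],a[6] → [3,8,4,13,12,17,16,7,14]
j=7: a[7]=7 ≤ 14 → i=5, swap a[5],a[7] → [3,8,4,13,12,7,16,17,14]
final swap a[6],a[8] → [3,8,4,13,12,7,14,17,16]; return 6

[3,8,4,13,12,7,14,17,16]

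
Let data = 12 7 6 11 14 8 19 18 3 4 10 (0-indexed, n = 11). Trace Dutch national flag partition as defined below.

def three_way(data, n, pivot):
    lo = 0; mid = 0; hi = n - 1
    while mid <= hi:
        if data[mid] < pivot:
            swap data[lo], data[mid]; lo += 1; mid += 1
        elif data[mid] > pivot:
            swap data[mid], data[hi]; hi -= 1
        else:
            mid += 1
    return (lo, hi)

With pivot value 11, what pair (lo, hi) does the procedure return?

lo=0 mid=0 hi=10
12>11: swap(0,10), hi=9 ⇒ 10 7 6 11 14 8 19 18 3 4 12
10<11: swap(0,0), lo=1 mid=1 ⇒ 10 7 6 11 14 8 19 18 3 4 12
7<11: swap(1,1), lo=2 mid=2 ⇒ 10 7 6 11 14 8 19 18 3 4 12
6<11: swap(2,2), lo=3 mid=3 ⇒ 10 7 6 11 14 8 19 18 3 4 12
11=11: mid=4
14>11: swap(4,9), hi=8 ⇒ 10 7 6 11 4 8 19 18 3 14 12
4<11: swap(3,4), lo=4 mid=5 ⇒ 10 7 6 4 11 8 19 18 3 14 12
8<11: swap(4,5), lo=5 mid=6 ⇒ 10 7 6 4 8 11 19 18 3 14 12
19>11: swap(6,8), hi=7 ⇒ 10 7 6 4 8 11 3 18 19 14 12
3<11: swap(5,6), lo=6 mid=7 ⇒ 10 7 6 4 8 3 11 18 19 14 12
18>11: swap(7,7), hi=6 ⇒ 10 7 6 4 8 3 11 18 19 14 12
done. lo=6 hi=6; data=10 7 6 4 8 3 11 18 19 14 12

(6, 6)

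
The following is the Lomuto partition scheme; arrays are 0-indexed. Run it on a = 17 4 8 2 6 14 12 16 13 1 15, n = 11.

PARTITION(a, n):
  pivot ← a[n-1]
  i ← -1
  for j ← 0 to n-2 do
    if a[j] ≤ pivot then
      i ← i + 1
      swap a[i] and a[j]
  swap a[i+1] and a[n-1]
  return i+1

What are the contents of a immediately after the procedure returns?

pivot=15, i=-1
j=0: 17>15, skip
j=1: 4≤15, i=0, swap(0,1) ⇒ 4 17 8 2 6 14 12 16 13 1 15
j=2: 8≤15, i=1, swap(1,2) ⇒ 4 8 17 2 6 14 12 16 13 1 15
j=3: 2≤15, i=2, swap(2,3) ⇒ 4 8 2 17 6 14 12 16 13 1 15
j=4: 6≤15, i=3, swap(3,4) ⇒ 4 8 2 6 17 14 12 16 13 1 15
j=5: 14≤15, i=4, swap(4,5) ⇒ 4 8 2 6 14 17 12 16 13 1 15
j=6: 12≤15, i=5, swap(5,6) ⇒ 4 8 2 6 14 12 17 16 13 1 15
j=7: 16>15, skip
j=8: 13≤15, i=6, swap(6,8) ⇒ 4 8 2 6 14 12 13 16 17 1 15
j=9: 1≤15, i=7, swap(7,9) ⇒ 4 8 2 6 14 12 13 1 17 16 15
swap(8,10) ⇒ 4 8 2 6 14 12 13 1 15 16 17; return 8

4 8 2 6 14 12 13 1 15 16 17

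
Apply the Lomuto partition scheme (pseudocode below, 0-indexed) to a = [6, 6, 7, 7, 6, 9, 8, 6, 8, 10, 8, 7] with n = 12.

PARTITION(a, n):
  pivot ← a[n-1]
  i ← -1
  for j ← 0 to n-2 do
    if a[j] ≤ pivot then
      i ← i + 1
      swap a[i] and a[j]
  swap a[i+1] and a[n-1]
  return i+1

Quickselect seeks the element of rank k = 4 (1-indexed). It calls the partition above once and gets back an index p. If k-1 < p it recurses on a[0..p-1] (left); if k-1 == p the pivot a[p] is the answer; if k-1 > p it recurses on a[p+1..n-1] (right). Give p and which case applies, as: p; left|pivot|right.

pivot=7, i=-1
j=0: 6≤7, i=0, swap(0,0) ⇒ [6, 6, 7, 7, 6, 9, 8, 6, 8, 10, 8, 7]
j=1: 6≤7, i=1, swap(1,1) ⇒ [6, 6, 7, 7, 6, 9, 8, 6, 8, 10, 8, 7]
j=2: 7≤7, i=2, swap(2,2) ⇒ [6, 6, 7, 7, 6, 9, 8, 6, 8, 10, 8, 7]
j=3: 7≤7, i=3, swap(3,3) ⇒ [6, 6, 7, 7, 6, 9, 8, 6, 8, 10, 8, 7]
j=4: 6≤7, i=4, swap(4,4) ⇒ [6, 6, 7, 7, 6, 9, 8, 6, 8, 10, 8, 7]
j=5: 9>7, skip
j=6: 8>7, skip
j=7: 6≤7, i=5, swap(5,7) ⇒ [6, 6, 7, 7, 6, 6, 8, 9, 8, 10, 8, 7]
j=8: 8>7, skip
j=9: 10>7, skip
j=10: 8>7, skip
swap(6,11) ⇒ [6, 6, 7, 7, 6, 6, 7, 9, 8, 10, 8, 8]; return 6
p = 6; k-1 = 3 < 6 ⇒ left

6; left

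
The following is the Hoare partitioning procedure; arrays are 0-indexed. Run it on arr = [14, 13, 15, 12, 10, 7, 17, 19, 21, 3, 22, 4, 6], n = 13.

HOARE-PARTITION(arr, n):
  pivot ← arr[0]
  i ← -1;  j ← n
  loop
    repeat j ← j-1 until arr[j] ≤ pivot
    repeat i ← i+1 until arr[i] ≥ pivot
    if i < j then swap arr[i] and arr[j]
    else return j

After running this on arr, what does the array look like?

[6, 13, 4, 12, 10, 7, 3, 19, 21, 17, 22, 15, 14]

pivot = arr[0] = 14; i = -1, j = 13
j→12 (arr[12]=6≤14), i→0 (arr[0]=14≥14); i<j, swap → [6, 13, 15, 12, 10, 7, 17, 19, 21, 3, 22, 4, 14]
j→11 (arr[11]=4≤14), i→2 (arr[2]=15≥14); i<j, swap → [6, 13, 4, 12, 10, 7, 17, 19, 21, 3, 22, 15, 14]
j→9 (arr[9]=3≤14), i→6 (arr[6]=17≥14); i<j, swap → [6, 13, 4, 12, 10, 7, 3, 19, 21, 17, 22, 15, 14]
j→6, i→7; i≥j, return j=6. arr = [6, 13, 4, 12, 10, 7, 3, 19, 21, 17, 22, 15, 14]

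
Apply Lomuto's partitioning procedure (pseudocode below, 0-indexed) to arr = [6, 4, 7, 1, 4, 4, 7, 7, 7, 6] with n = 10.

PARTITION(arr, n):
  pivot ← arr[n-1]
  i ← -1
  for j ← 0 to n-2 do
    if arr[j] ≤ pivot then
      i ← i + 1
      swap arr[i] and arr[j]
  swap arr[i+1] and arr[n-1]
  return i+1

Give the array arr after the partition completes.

[6, 4, 1, 4, 4, 6, 7, 7, 7, 7]

pivot = arr[9] = 6; i = -1
j=0: arr[0]=6 ≤ 6 → i=0, swap arr[0],arr[0] (no change) → [6, 4, 7, 1, 4, 4, 7, 7, 7, 6]
j=1: arr[1]=4 ≤ 6 → i=1, swap arr[1],arr[1] (no change) → [6, 4, 7, 1, 4, 4, 7, 7, 7, 6]
j=2: arr[2]=7 > 6 → no swap
j=3: arr[3]=1 ≤ 6 → i=2, swap arr[2],arr[3] → [6, 4, 1, 7, 4, 4, 7, 7, 7, 6]
j=4: arr[4]=4 ≤ 6 → i=3, swap arr[3],arr[4] → [6, 4, 1, 4, 7, 4, 7, 7, 7, 6]
j=5: arr[5]=4 ≤ 6 → i=4, swap arr[4],arr[5] → [6, 4, 1, 4, 4, 7, 7, 7, 7, 6]
j=6: arr[6]=7 > 6 → no swap
j=7: arr[7]=7 > 6 → no swap
j=8: arr[8]=7 > 6 → no swap
final swap arr[5],arr[9] → [6, 4, 1, 4, 4, 6, 7, 7, 7, 7]; return 5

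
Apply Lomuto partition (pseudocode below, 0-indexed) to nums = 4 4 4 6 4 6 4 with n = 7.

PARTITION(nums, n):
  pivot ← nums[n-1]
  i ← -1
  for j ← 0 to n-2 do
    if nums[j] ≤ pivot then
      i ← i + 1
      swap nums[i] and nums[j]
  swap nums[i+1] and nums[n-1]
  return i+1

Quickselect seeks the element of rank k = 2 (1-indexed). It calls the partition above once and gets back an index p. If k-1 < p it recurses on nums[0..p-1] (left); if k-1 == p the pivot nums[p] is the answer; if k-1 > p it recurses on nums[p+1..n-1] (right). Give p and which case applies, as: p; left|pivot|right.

4; left

pivot = nums[6] = 4; i = -1
j=0: nums[0]=4 ≤ 4 → i=0, swap nums[0],nums[0] (no change) → 4 4 4 6 4 6 4
j=1: nums[1]=4 ≤ 4 → i=1, swap nums[1],nums[1] (no change) → 4 4 4 6 4 6 4
j=2: nums[2]=4 ≤ 4 → i=2, swap nums[2],nums[2] (no change) → 4 4 4 6 4 6 4
j=3: nums[3]=6 > 4 → no swap
j=4: nums[4]=4 ≤ 4 → i=3, swap nums[3],nums[4] → 4 4 4 4 6 6 4
j=5: nums[5]=6 > 4 → no swap
final swap nums[4],nums[6] → 4 4 4 4 4 6 6; return 4
p = 4; k-1 = 1 < 4 ⇒ left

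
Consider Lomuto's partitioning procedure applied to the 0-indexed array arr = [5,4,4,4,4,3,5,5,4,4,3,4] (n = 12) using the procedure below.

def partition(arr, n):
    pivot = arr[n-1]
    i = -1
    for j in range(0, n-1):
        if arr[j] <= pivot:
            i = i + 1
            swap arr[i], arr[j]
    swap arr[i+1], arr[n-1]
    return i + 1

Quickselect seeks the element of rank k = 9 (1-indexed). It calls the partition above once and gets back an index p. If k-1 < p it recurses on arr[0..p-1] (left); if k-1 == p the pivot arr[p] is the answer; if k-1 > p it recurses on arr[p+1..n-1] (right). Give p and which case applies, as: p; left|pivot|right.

pivot = arr[11] = 4; i = -1
j=0: arr[0]=5 > 4 → no swap
j=1: arr[1]=4 ≤ 4 → i=0, swap arr[0],arr[1] → [4,5,4,4,4,3,5,5,4,4,3,4]
j=2: arr[2]=4 ≤ 4 → i=1, swap arr[1],arr[2] → [4,4,5,4,4,3,5,5,4,4,3,4]
j=3: arr[3]=4 ≤ 4 → i=2, swap arr[2],arr[3] → [4,4,4,5,4,3,5,5,4,4,3,4]
j=4: arr[4]=4 ≤ 4 → i=3, swap arr[3],arr[4] → [4,4,4,4,5,3,5,5,4,4,3,4]
j=5: arr[5]=3 ≤ 4 → i=4, swap arr[4],arr[5] → [4,4,4,4,3,5,5,5,4,4,3,4]
j=6: arr[6]=5 > 4 → no swap
j=7: arr[7]=5 > 4 → no swap
j=8: arr[8]=4 ≤ 4 → i=5, swap arr[5],arr[8] → [4,4,4,4,3,4,5,5,5,4,3,4]
j=9: arr[9]=4 ≤ 4 → i=6, swap arr[6],arr[9] → [4,4,4,4,3,4,4,5,5,5,3,4]
j=10: arr[10]=3 ≤ 4 → i=7, swap arr[7],arr[10] → [4,4,4,4,3,4,4,3,5,5,5,4]
final swap arr[8],arr[11] → [4,4,4,4,3,4,4,3,4,5,5,5]; return 8
p = 8; k-1 = 8 == 8 ⇒ pivot

8; pivot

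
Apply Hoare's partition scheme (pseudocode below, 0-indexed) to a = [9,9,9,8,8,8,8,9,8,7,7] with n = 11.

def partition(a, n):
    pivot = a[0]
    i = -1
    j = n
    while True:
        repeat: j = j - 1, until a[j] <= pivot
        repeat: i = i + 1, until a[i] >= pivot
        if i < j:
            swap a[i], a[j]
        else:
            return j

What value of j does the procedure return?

pivot=9
j stops at 10 (7), i stops at 0 (9); swap ⇒ [7,9,9,8,8,8,8,9,8,7,9]
j stops at 9 (7), i stops at 1 (9); swap ⇒ [7,7,9,8,8,8,8,9,8,9,9]
j stops at 8 (8), i stops at 2 (9); swap ⇒ [7,7,8,8,8,8,8,9,9,9,9]
j stops at 7, i stops at 7; i≥j ⇒ return 7. a=[7,7,8,8,8,8,8,9,9,9,9]

7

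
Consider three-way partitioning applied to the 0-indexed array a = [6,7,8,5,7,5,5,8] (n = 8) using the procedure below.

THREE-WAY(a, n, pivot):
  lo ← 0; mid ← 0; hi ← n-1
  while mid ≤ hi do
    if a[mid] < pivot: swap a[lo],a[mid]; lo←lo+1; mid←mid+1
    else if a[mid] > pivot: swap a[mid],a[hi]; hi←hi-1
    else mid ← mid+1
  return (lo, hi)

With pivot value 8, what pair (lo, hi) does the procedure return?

(6, 7)

pivot = 8; lo=0, mid=0, hi=7
a[mid]=6<8: swap a[0],a[0]; lo=1,mid=1 → [6,7,8,5,7,5,5,8]
a[mid]=7<8: swap a[1],a[1]; lo=2,mid=2 → [6,7,8,5,7,5,5,8]
a[mid]=8=8: mid=3
a[mid]=5<8: swap a[2],a[3]; lo=3,mid=4 → [6,7,5,8,7,5,5,8]
a[mid]=7<8: swap a[3],a[4]; lo=4,mid=5 → [6,7,5,7,8,5,5,8]
a[mid]=5<8: swap a[4],a[5]; lo=5,mid=6 → [6,7,5,7,5,8,5,8]
a[mid]=5<8: swap a[5],a[6]; lo=6,mid=7 → [6,7,5,7,5,5,8,8]
a[mid]=8=8: mid=8
end: lo=6, hi=7; a = [6,7,5,7,5,5,8,8]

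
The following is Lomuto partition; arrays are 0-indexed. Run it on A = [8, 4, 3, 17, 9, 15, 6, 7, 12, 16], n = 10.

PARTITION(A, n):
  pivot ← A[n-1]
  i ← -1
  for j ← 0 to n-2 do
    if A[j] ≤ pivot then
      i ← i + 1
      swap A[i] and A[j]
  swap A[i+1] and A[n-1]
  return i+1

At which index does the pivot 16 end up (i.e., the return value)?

8

pivot = A[9] = 16; i = -1
j=0: A[0]=8 ≤ 16 → i=0, swap A[0],A[0] (no change) → [8, 4, 3, 17, 9, 15, 6, 7, 12, 16]
j=1: A[1]=4 ≤ 16 → i=1, swap A[1],A[1] (no change) → [8, 4, 3, 17, 9, 15, 6, 7, 12, 16]
j=2: A[2]=3 ≤ 16 → i=2, swap A[2],A[2] (no change) → [8, 4, 3, 17, 9, 15, 6, 7, 12, 16]
j=3: A[3]=17 > 16 → no swap
j=4: A[4]=9 ≤ 16 → i=3, swap A[3],A[4] → [8, 4, 3, 9, 17, 15, 6, 7, 12, 16]
j=5: A[5]=15 ≤ 16 → i=4, swap A[4],A[5] → [8, 4, 3, 9, 15, 17, 6, 7, 12, 16]
j=6: A[6]=6 ≤ 16 → i=5, swap A[5],A[6] → [8, 4, 3, 9, 15, 6, 17, 7, 12, 16]
j=7: A[7]=7 ≤ 16 → i=6, swap A[6],A[7] → [8, 4, 3, 9, 15, 6, 7, 17, 12, 16]
j=8: A[8]=12 ≤ 16 → i=7, swap A[7],A[8] → [8, 4, 3, 9, 15, 6, 7, 12, 17, 16]
final swap A[8],A[9] → [8, 4, 3, 9, 15, 6, 7, 12, 16, 17]; return 8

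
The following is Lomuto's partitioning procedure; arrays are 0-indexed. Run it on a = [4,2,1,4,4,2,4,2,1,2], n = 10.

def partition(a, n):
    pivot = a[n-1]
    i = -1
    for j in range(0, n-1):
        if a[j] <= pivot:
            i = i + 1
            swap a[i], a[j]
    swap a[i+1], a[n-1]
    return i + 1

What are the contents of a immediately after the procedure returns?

[2,1,2,2,1,2,4,4,4,4]

pivot=2, i=-1
j=0: 4>2, skip
j=1: 2≤2, i=0, swap(0,1) ⇒ [2,4,1,4,4,2,4,2,1,2]
j=2: 1≤2, i=1, swap(1,2) ⇒ [2,1,4,4,4,2,4,2,1,2]
j=3: 4>2, skip
j=4: 4>2, skip
j=5: 2≤2, i=2, swap(2,5) ⇒ [2,1,2,4,4,4,4,2,1,2]
j=6: 4>2, skip
j=7: 2≤2, i=3, swap(3,7) ⇒ [2,1,2,2,4,4,4,4,1,2]
j=8: 1≤2, i=4, swap(4,8) ⇒ [2,1,2,2,1,4,4,4,4,2]
swap(5,9) ⇒ [2,1,2,2,1,2,4,4,4,4]; return 5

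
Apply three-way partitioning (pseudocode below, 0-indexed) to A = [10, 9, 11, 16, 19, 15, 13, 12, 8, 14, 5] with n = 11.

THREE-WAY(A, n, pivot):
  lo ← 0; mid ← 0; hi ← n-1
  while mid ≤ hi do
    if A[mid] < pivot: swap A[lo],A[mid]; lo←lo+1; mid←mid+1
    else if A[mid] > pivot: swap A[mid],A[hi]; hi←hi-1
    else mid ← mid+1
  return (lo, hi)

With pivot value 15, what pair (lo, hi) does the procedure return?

(8, 8)

lo=0 mid=0 hi=10
10<15: swap(0,0), lo=1 mid=1 ⇒ [10, 9, 11, 16, 19, 15, 13, 12, 8, 14, 5]
9<15: swap(1,1), lo=2 mid=2 ⇒ [10, 9, 11, 16, 19, 15, 13, 12, 8, 14, 5]
11<15: swap(2,2), lo=3 mid=3 ⇒ [10, 9, 11, 16, 19, 15, 13, 12, 8, 14, 5]
16>15: swap(3,10), hi=9 ⇒ [10, 9, 11, 5, 19, 15, 13, 12, 8, 14, 16]
5<15: swap(3,3), lo=4 mid=4 ⇒ [10, 9, 11, 5, 19, 15, 13, 12, 8, 14, 16]
19>15: swap(4,9), hi=8 ⇒ [10, 9, 11, 5, 14, 15, 13, 12, 8, 19, 16]
14<15: swap(4,4), lo=5 mid=5 ⇒ [10, 9, 11, 5, 14, 15, 13, 12, 8, 19, 16]
15=15: mid=6
13<15: swap(5,6), lo=6 mid=7 ⇒ [10, 9, 11, 5, 14, 13, 15, 12, 8, 19, 16]
12<15: swap(6,7), lo=7 mid=8 ⇒ [10, 9, 11, 5, 14, 13, 12, 15, 8, 19, 16]
8<15: swap(7,8), lo=8 mid=9 ⇒ [10, 9, 11, 5, 14, 13, 12, 8, 15, 19, 16]
done. lo=8 hi=8; A=[10, 9, 11, 5, 14, 13, 12, 8, 15, 19, 16]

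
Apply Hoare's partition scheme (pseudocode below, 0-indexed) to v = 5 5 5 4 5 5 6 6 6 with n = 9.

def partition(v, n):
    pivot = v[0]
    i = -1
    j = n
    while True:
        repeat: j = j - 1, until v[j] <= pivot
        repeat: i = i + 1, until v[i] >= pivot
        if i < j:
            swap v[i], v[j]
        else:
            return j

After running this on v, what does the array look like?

pivot=5
j stops at 5 (5), i stops at 0 (5); swap ⇒ 5 5 5 4 5 5 6 6 6
j stops at 4 (5), i stops at 1 (5); swap ⇒ 5 5 5 4 5 5 6 6 6
j stops at 3 (4), i stops at 2 (5); swap ⇒ 5 5 4 5 5 5 6 6 6
j stops at 2, i stops at 3; i≥j ⇒ return 2. v=5 5 4 5 5 5 6 6 6

5 5 4 5 5 5 6 6 6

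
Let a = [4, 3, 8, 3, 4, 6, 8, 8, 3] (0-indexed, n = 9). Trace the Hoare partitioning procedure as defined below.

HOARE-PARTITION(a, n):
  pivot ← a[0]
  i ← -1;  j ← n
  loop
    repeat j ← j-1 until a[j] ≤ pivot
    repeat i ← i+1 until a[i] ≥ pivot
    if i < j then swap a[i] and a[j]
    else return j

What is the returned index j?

pivot = a[0] = 4; i = -1, j = 9
j→8 (a[8]=3≤4), i→0 (a[0]=4≥4); i<j, swap → [3, 3, 8, 3, 4, 6, 8, 8, 4]
j→4 (a[4]=4≤4), i→2 (a[2]=8≥4); i<j, swap → [3, 3, 4, 3, 8, 6, 8, 8, 4]
j→3, i→4; i≥j, return j=3. a = [3, 3, 4, 3, 8, 6, 8, 8, 4]

3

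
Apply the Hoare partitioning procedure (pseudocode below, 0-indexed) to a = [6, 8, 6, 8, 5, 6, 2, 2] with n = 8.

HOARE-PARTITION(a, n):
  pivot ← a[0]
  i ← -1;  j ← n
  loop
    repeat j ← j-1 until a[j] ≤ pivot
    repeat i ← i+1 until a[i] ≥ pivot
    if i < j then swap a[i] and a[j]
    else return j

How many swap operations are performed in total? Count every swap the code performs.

4

pivot=6
j stops at 7 (2), i stops at 0 (6); swap ⇒ [2, 8, 6, 8, 5, 6, 2, 6]
j stops at 6 (2), i stops at 1 (8); swap ⇒ [2, 2, 6, 8, 5, 6, 8, 6]
j stops at 5 (6), i stops at 2 (6); swap ⇒ [2, 2, 6, 8, 5, 6, 8, 6]
j stops at 4 (5), i stops at 3 (8); swap ⇒ [2, 2, 6, 5, 8, 6, 8, 6]
j stops at 3, i stops at 4; i≥j ⇒ return 3. a=[2, 2, 6, 5, 8, 6, 8, 6]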